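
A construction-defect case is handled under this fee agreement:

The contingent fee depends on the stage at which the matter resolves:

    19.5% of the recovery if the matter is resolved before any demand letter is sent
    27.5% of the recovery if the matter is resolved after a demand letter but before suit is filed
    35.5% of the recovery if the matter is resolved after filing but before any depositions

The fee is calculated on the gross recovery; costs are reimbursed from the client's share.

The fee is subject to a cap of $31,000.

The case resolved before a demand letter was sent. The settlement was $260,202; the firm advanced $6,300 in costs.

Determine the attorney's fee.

$31,000.00

Fee base is the gross recovery, $260,202; costs are reimbursed separately.
The matter resolved before a demand letter was sent, so the 19.5% rate applies.
$260,202 × 19.5% = $50,739.39
$50,739.39 exceeds the $31,000 cap, so the fee is capped at $31,000.00.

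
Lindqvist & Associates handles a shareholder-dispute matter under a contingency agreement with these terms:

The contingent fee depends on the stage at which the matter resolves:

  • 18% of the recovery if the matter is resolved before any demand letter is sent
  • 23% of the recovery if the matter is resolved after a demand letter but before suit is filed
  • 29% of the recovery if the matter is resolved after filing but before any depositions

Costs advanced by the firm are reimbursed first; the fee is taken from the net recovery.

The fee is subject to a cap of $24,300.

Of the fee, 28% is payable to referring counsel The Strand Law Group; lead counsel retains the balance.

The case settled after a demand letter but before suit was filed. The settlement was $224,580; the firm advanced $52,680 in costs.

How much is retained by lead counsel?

Fee base (net of costs): $224,580 − $52,680 = $171,900
The matter settled after a demand letter but before suit was filed, so the 23% rate applies.
$171,900 × 23% = $39,537.00
$39,537.00 exceeds the $24,300 cap, so the fee is capped at $24,300.00.
Referral share: 28% of $24,300.00 = $6,804.00; lead counsel retains $24,300.00 − $6,804.00 = $17,496.00.

$17,496.00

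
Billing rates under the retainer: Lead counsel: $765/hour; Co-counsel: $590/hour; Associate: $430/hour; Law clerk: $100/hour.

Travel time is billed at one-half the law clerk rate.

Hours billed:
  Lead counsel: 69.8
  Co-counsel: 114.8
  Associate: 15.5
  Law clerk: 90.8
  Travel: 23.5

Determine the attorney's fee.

$138,049.00

Lead counsel: 69.8 × $765 = $53,397.00
Co-counsel: 114.8 × $590 = $67,732.00
Associate: 15.5 × $430 = $6,665.00
Law clerk: 90.8 × $100 = $9,080.00
Subtotal: $53,397.00 + $67,732.00 + $6,665.00 + $9,080.00 = $136,874.00
Travel: 23.5 × ($100 ÷ 2) = 23.5 × $50.00 = $1,175.00
Total: $136,874.00 + $1,175.00 = $138,049.00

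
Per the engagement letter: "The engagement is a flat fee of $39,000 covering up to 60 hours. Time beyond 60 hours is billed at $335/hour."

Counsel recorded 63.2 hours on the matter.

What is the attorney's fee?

$40,072.00

Flat fee: $39,000.00
Excess hours: 63.2 − 60 = 3.2
Overrun: 3.2 × $335 = $1,072.00
Total: $39,000.00 + $1,072.00 = $40,072.00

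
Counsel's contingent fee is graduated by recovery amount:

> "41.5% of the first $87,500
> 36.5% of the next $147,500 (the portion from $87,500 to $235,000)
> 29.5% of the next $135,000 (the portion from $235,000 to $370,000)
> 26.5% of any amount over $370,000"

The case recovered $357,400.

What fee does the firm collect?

$126,258.00

First $87,500 at 41.5% = $36,312.50
Next $147,500 at 36.5% = $53,837.50
Remaining $122,400 at 29.5% = $36,108.00
Fee: $36,312.50 + $53,837.50 + $36,108.00 = $126,258.00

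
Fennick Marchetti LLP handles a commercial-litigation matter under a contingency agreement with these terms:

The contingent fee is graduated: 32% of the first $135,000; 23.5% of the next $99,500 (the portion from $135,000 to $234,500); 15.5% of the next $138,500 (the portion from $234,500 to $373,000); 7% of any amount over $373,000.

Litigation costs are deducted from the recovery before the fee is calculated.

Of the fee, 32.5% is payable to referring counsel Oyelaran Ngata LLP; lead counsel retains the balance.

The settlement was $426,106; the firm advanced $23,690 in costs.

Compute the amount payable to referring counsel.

$29,285.46

Fee base (net of costs): $426,106 − $23,690 = $402,416
First $135,000 at 32% = $43,200.00
Next $99,500 at 23.5% = $23,382.50
Next $138,500 at 15.5% = $21,467.50
Remaining $29,416 at 7% = $2,059.12
Fee: $43,200.00 + $23,382.50 + $21,467.50 + $2,059.12 = $90,109.12
Referral share: 32.5% of $90,109.12 = $29,285.46; lead counsel retains $90,109.12 − $29,285.46 = $60,823.66.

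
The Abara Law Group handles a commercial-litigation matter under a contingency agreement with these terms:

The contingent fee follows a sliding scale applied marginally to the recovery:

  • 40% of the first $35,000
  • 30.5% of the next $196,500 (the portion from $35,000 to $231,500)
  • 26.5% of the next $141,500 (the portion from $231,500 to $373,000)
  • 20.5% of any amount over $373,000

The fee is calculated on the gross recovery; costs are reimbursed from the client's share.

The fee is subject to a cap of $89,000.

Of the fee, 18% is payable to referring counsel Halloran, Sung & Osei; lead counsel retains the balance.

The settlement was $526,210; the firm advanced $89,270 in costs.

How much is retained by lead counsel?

Fee base is the gross recovery, $526,210; costs are reimbursed separately.
First $35,000 at 40% = $14,000.00
Next $196,500 at 30.5% = $59,932.50
Next $141,500 at 26.5% = $37,497.50
Remaining $153,210 at 20.5% = $31,408.05
Fee: $14,000.00 + $59,932.50 + $37,497.50 + $31,408.05 = $142,838.05
$142,838.05 exceeds the $89,000 cap, so the fee is capped at $89,000.00.
Referral share: 18% of $89,000.00 = $16,020.00; lead counsel retains $89,000.00 − $16,020.00 = $72,980.00.

$72,980.00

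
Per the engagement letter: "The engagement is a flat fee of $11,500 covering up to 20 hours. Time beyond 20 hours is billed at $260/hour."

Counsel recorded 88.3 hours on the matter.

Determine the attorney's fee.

$29,258.00

Flat fee: $11,500.00
Excess hours: 88.3 − 20 = 68.3
Overrun: 68.3 × $260 = $17,758.00
Total: $11,500.00 + $17,758.00 = $29,258.00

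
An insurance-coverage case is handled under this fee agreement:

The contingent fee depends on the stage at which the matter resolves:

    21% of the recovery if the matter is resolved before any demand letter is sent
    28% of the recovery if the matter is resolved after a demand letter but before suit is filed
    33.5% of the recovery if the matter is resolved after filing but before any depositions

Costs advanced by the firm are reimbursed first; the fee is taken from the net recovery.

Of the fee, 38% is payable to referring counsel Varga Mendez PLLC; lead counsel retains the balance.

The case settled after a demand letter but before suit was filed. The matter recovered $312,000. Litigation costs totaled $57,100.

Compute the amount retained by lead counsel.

$44,250.64

Fee base (net of costs): $312,000 − $57,100 = $254,900
The matter settled after a demand letter but before suit was filed, so the 28% rate applies.
$254,900 × 28% = $71,372.00
Referral share: 38% of $71,372.00 = $27,121.36; lead counsel retains $71,372.00 − $27,121.36 = $44,250.64.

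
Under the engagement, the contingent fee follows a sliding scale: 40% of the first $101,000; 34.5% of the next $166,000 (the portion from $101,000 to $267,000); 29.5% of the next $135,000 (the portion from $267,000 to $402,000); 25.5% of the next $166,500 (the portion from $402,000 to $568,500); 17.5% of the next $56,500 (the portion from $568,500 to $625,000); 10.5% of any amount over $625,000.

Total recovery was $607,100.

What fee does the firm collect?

$186,707.50

First $101,000 at 40% = $40,400.00
Next $166,000 at 34.5% = $57,270.00
Next $135,000 at 29.5% = $39,825.00
Next $166,500 at 25.5% = $42,457.50
Remaining $38,600 at 17.5% = $6,755.00
Fee: $40,400.00 + $57,270.00 + $39,825.00 + $42,457.50 + $6,755.00 = $186,707.50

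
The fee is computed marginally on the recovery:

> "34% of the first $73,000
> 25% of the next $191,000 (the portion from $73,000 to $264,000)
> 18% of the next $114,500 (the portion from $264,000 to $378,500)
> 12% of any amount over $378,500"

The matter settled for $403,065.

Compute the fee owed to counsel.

$96,127.80

First $73,000 at 34% = $24,820.00
Next $191,000 at 25% = $47,750.00
Next $114,500 at 18% = $20,610.00
Remaining $24,565 at 12% = $2,947.80
Fee: $24,820.00 + $47,750.00 + $20,610.00 + $2,947.80 = $96,127.80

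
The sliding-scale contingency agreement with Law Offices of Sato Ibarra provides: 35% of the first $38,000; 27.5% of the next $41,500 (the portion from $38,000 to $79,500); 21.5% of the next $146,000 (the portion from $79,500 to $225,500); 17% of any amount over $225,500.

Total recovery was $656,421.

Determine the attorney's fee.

First $38,000 at 35% = $13,300.00
Next $41,500 at 27.5% = $11,412.50
Next $146,000 at 21.5% = $31,390.00
Remaining $430,921 at 17% = $73,256.57
Fee: $13,300.00 + $11,412.50 + $31,390.00 + $73,256.57 = $129,359.07

$129,359.07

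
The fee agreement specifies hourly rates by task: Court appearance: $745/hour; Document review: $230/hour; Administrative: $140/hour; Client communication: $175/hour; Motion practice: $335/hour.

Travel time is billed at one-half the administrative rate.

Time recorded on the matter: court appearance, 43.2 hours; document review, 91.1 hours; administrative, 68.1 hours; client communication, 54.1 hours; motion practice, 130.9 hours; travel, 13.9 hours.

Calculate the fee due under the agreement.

$116,963.00

Court appearance: 43.2 × $745 = $32,184.00
Document review: 91.1 × $230 = $20,953.00
Administrative: 68.1 × $140 = $9,534.00
Client communication: 54.1 × $175 = $9,467.50
Motion practice: 130.9 × $335 = $43,851.50
Subtotal: $32,184.00 + $20,953.00 + $9,534.00 + $9,467.50 + $43,851.50 = $115,990.00
Travel: 13.9 × ($140 ÷ 2) = 13.9 × $70.00 = $973.00
Total: $115,990.00 + $973.00 = $116,963.00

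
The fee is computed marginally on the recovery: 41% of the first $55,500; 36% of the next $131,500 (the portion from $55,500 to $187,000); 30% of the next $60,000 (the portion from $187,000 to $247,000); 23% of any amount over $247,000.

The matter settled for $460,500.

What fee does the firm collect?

$137,200.00

First $55,500 at 41% = $22,755.00
Next $131,500 at 36% = $47,340.00
Next $60,000 at 30% = $18,000.00
Remaining $213,500 at 23% = $49,105.00
Fee: $22,755.00 + $47,340.00 + $18,000.00 + $49,105.00 = $137,200.00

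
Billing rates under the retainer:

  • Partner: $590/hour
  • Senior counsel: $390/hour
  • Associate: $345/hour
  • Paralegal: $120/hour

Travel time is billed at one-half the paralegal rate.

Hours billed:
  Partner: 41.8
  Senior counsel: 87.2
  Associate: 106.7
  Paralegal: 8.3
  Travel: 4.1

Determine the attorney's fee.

Partner: 41.8 × $590 = $24,662.00
Senior counsel: 87.2 × $390 = $34,008.00
Associate: 106.7 × $345 = $36,811.50
Paralegal: 8.3 × $120 = $996.00
Subtotal: $24,662.00 + $34,008.00 + $36,811.50 + $996.00 = $96,477.50
Travel: 4.1 × ($120 ÷ 2) = 4.1 × $60.00 = $246.00
Total: $96,477.50 + $246.00 = $96,723.50

$96,723.50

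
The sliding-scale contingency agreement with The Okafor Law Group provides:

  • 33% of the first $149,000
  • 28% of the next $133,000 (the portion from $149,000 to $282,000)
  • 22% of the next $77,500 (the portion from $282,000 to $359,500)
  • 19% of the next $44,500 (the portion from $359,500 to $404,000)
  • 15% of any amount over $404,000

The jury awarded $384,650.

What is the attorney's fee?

First $149,000 at 33% = $49,170.00
Next $133,000 at 28% = $37,240.00
Next $77,500 at 22% = $17,050.00
Remaining $25,150 at 19% = $4,778.50
Fee: $49,170.00 + $37,240.00 + $17,050.00 + $4,778.50 = $108,238.50

$108,238.50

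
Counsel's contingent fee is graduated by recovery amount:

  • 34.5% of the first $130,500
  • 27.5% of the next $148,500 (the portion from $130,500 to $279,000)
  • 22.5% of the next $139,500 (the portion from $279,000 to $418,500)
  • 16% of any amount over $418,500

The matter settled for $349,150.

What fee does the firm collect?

First $130,500 at 34.5% = $45,022.50
Next $148,500 at 27.5% = $40,837.50
Remaining $70,150 at 22.5% = $15,783.75
Fee: $45,022.50 + $40,837.50 + $15,783.75 = $101,643.75

$101,643.75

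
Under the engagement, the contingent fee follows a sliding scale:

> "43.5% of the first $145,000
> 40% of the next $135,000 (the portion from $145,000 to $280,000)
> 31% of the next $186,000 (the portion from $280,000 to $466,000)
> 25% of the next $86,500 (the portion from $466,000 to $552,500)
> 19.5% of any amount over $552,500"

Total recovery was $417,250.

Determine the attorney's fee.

First $145,000 at 43.5% = $63,075.00
Next $135,000 at 40% = $54,000.00
Remaining $137,250 at 31% = $42,547.50
Fee: $63,075.00 + $54,000.00 + $42,547.50 = $159,622.50

$159,622.50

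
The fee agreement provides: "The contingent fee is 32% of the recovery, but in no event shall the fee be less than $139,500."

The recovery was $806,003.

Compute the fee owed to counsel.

32% of $806,003 = $257,920.96
That exceeds the $139,500 minimum.

$257,920.96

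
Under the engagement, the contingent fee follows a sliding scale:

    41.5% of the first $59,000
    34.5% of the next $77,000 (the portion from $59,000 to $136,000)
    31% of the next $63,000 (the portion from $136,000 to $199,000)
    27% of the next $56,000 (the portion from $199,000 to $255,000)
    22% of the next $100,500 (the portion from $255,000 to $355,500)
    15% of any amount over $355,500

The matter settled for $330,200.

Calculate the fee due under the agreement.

$102,244.00

First $59,000 at 41.5% = $24,485.00
Next $77,000 at 34.5% = $26,565.00
Next $63,000 at 31% = $19,530.00
Next $56,000 at 27% = $15,120.00
Remaining $75,200 at 22% = $16,544.00
Fee: $24,485.00 + $26,565.00 + $19,530.00 + $15,120.00 + $16,544.00 = $102,244.00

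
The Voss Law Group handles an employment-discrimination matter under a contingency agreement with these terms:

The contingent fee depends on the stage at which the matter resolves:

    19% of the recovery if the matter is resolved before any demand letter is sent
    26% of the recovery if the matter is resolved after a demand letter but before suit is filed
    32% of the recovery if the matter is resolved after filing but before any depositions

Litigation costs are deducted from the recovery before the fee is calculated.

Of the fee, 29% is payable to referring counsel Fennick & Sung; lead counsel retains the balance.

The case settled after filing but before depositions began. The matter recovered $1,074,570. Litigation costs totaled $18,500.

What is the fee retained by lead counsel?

Fee base (net of costs): $1,074,570 − $18,500 = $1,056,070
The matter settled after filing but before depositions began, so the 32% rate applies.
$1,056,070 × 32% = $337,942.40
Referral share: 29% of $337,942.40 = $98,003.30; lead counsel retains $337,942.40 − $98,003.30 = $239,939.10.

$239,939.10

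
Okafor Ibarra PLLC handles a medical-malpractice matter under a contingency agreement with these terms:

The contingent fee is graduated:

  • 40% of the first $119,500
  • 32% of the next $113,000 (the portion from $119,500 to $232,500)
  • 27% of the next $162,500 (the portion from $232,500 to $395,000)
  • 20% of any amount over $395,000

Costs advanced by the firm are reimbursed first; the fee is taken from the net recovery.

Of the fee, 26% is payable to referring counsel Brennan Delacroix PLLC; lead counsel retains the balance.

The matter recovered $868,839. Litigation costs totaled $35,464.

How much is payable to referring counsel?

$56,032.60

Fee base (net of costs): $868,839 − $35,464 = $833,375
First $119,500 at 40% = $47,800.00
Next $113,000 at 32% = $36,160.00
Next $162,500 at 27% = $43,875.00
Remaining $438,375 at 20% = $87,675.00
Fee: $47,800.00 + $36,160.00 + $43,875.00 + $87,675.00 = $215,510.00
Referral share: 26% of $215,510.00 = $56,032.60; lead counsel retains $215,510.00 − $56,032.60 = $159,477.40.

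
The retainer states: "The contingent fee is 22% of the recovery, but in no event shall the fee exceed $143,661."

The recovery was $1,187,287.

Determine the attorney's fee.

$143,661.00

22% of $1,187,287 = $261,203.14
That exceeds the $143,661 cap, so the fee is capped at $143,661.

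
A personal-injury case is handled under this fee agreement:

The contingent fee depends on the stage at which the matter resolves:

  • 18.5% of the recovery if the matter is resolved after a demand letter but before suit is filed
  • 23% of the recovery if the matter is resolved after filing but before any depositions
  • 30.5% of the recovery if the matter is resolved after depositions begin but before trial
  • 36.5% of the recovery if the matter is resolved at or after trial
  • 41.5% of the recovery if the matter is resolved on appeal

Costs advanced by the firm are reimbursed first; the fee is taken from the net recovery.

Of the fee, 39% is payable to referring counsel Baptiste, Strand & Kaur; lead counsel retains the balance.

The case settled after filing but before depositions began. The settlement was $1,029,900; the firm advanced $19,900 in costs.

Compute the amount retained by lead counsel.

$141,703.00

Fee base (net of costs): $1,029,900 − $19,900 = $1,010,000
The matter settled after filing but before depositions began, so the 23% rate applies.
$1,010,000 × 23% = $232,300.00
Referral share: 39% of $232,300.00 = $90,597.00; lead counsel retains $232,300.00 − $90,597.00 = $141,703.00.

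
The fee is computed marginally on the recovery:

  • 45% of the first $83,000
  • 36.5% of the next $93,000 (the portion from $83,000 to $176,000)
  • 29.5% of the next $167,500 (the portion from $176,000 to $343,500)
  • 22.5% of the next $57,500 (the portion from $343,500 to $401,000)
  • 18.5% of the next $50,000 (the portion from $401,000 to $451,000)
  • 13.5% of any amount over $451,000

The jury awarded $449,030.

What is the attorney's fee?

$142,530.55

First $83,000 at 45% = $37,350.00
Next $93,000 at 36.5% = $33,945.00
Next $167,500 at 29.5% = $49,412.50
Next $57,500 at 22.5% = $12,937.50
Remaining $48,030 at 18.5% = $8,885.55
Fee: $37,350.00 + $33,945.00 + $49,412.50 + $12,937.50 + $8,885.55 = $142,530.55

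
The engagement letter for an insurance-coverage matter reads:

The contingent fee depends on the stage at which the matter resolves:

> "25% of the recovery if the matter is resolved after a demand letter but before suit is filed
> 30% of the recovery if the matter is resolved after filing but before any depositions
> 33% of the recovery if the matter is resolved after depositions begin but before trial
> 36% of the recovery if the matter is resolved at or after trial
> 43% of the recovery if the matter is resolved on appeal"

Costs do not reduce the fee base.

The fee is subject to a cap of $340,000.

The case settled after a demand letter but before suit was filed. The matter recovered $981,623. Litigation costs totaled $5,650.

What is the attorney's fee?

$245,405.75

Fee base is the gross recovery, $981,623; costs are reimbursed separately.
The matter settled after a demand letter but before suit was filed, so the 25% rate applies.
$981,623 × 25% = $245,405.75
$245,405.75 is under the $340,000 cap.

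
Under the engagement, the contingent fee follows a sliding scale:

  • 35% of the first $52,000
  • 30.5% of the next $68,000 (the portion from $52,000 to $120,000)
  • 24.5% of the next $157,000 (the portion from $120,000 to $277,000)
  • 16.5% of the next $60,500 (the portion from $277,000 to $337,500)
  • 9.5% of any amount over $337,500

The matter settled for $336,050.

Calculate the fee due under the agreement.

First $52,000 at 35% = $18,200.00
Next $68,000 at 30.5% = $20,740.00
Next $157,000 at 24.5% = $38,465.00
Remaining $59,050 at 16.5% = $9,743.25
Fee: $18,200.00 + $20,740.00 + $38,465.00 + $9,743.25 = $87,148.25

$87,148.25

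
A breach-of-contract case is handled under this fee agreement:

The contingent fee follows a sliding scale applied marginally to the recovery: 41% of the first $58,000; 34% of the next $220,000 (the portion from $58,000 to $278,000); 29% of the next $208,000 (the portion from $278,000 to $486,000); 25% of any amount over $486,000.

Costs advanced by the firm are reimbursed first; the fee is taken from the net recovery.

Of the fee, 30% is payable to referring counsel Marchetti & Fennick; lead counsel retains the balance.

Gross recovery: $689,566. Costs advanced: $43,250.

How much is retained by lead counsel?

$139,285.30

Fee base (net of costs): $689,566 − $43,250 = $646,316
First $58,000 at 41% = $23,780.00
Next $220,000 at 34% = $74,800.00
Next $208,000 at 29% = $60,320.00
Remaining $160,316 at 25% = $40,079.00
Fee: $23,780.00 + $74,800.00 + $60,320.00 + $40,079.00 = $198,979.00
Referral share: 30% of $198,979.00 = $59,693.70; lead counsel retains $198,979.00 − $59,693.70 = $139,285.30.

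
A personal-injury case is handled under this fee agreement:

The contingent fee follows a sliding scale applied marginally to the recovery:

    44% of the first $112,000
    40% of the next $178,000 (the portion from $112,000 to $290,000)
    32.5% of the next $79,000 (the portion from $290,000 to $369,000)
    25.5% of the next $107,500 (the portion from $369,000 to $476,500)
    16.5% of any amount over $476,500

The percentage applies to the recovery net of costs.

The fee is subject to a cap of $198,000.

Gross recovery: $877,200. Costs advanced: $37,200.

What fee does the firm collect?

Fee base (net of costs): $877,200 − $37,200 = $840,000
First $112,000 at 44% = $49,280.00
Next $178,000 at 40% = $71,200.00
Next $79,000 at 32.5% = $25,675.00
Next $107,500 at 25.5% = $27,412.50
Remaining $363,500 at 16.5% = $59,977.50
Fee: $49,280.00 + $71,200.00 + $25,675.00 + $27,412.50 + $59,977.50 = $233,545.00
$233,545.00 exceeds the $198,000 cap, so the fee is capped at $198,000.00.

$198,000.00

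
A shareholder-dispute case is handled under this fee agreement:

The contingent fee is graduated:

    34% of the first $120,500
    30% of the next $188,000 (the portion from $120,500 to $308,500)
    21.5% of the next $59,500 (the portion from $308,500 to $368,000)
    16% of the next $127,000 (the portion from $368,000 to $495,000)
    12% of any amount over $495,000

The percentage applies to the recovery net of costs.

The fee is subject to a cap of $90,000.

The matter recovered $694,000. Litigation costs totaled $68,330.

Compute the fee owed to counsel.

$90,000.00

Fee base (net of costs): $694,000 − $68,330 = $625,670
First $120,500 at 34% = $40,970.00
Next $188,000 at 30% = $56,400.00
Next $59,500 at 21.5% = $12,792.50
Next $127,000 at 16% = $20,320.00
Remaining $130,670 at 12% = $15,680.40
Fee: $40,970.00 + $56,400.00 + $12,792.50 + $20,320.00 + $15,680.40 = $146,162.90
$146,162.90 exceeds the $90,000 cap, so the fee is capped at $90,000.00.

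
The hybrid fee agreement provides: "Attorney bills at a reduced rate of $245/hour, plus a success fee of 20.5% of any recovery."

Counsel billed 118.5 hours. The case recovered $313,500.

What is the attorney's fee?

Hourly: 118.5 × $245 = $29,032.50
Success fee: 20.5% of $313,500 = $64,267.50
Total: $29,032.50 + $64,267.50 = $93,300.00

$93,300.00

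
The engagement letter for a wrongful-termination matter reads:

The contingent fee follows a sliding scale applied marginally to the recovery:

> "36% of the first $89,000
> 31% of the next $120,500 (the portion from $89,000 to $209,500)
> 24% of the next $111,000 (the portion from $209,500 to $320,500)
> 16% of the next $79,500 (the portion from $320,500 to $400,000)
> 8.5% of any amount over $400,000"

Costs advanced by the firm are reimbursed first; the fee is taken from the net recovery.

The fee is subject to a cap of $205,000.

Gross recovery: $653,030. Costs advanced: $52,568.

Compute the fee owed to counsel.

Fee base (net of costs): $653,030 − $52,568 = $600,462
First $89,000 at 36% = $32,040.00
Next $120,500 at 31% = $37,355.00
Next $111,000 at 24% = $26,640.00
Next $79,500 at 16% = $12,720.00
Remaining $200,462 at 8.5% = $17,039.27
Fee: $32,040.00 + $37,355.00 + $26,640.00 + $12,720.00 + $17,039.27 = $125,794.27
$125,794.27 is under the $205,000 cap.

$125,794.27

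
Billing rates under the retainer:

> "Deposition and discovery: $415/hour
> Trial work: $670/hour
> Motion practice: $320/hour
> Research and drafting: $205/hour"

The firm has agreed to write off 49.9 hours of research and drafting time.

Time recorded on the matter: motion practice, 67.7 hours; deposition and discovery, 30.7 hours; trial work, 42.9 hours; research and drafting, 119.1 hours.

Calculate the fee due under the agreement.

$77,333.50

Deposition and discovery: 30.7 × $415 = $12,740.50
Trial work: 42.9 × $670 = $28,743.00
Motion practice: 67.7 × $320 = $21,664.00
Research and drafting: 119.1 × $205 = $24,415.50
Subtotal: $87,563.00
Write-off: 49.9 × $205 = $10,229.50
Total: $87,563.00 − $10,229.50 = $77,333.50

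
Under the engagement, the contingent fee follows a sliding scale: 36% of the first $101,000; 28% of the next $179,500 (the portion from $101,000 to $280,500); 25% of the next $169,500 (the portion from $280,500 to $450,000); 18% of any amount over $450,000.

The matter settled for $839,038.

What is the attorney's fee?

First $101,000 at 36% = $36,360.00
Next $179,500 at 28% = $50,260.00
Next $169,500 at 25% = $42,375.00
Remaining $389,038 at 18% = $70,026.84
Fee: $36,360.00 + $50,260.00 + $42,375.00 + $70,026.84 = $199,021.84

$199,021.84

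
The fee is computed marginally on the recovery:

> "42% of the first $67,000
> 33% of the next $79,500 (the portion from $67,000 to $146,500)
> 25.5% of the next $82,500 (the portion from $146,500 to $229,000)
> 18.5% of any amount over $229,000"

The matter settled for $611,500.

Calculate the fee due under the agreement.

First $67,000 at 42% = $28,140.00
Next $79,500 at 33% = $26,235.00
Next $82,500 at 25.5% = $21,037.50
Remaining $382,500 at 18.5% = $70,762.50
Fee: $28,140.00 + $26,235.00 + $21,037.50 + $70,762.50 = $146,175.00

$146,175.00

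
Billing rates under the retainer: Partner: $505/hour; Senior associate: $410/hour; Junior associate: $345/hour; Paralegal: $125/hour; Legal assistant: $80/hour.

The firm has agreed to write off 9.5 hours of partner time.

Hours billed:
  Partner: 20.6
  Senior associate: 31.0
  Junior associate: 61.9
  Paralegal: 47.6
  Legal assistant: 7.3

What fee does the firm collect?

Partner: 20.6 × $505 = $10,403.00
Senior associate: 31.0 × $410 = $12,710.00
Junior associate: 61.9 × $345 = $21,355.50
Paralegal: 47.6 × $125 = $5,950.00
Legal assistant: 7.3 × $80 = $584.00
Subtotal: $51,002.50
Write-off: 9.5 × $505 = $4,797.50
Total: $51,002.50 − $4,797.50 = $46,205.00

$46,205.00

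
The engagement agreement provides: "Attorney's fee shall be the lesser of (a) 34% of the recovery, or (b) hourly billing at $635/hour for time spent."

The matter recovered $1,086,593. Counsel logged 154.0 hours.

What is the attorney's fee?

$97,790.00

(a) 34% of $1,086,593 = $369,441.62
(b) 154.0 × $635 = $97,790.00
The lesser is (b): $97,790.00.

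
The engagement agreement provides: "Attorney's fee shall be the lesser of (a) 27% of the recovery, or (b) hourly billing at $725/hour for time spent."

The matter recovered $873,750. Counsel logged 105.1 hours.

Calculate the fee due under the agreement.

(a) 27% of $873,750 = $235,912.50
(b) 105.1 × $725 = $76,197.50
The lesser is (b): $76,197.50.

$76,197.50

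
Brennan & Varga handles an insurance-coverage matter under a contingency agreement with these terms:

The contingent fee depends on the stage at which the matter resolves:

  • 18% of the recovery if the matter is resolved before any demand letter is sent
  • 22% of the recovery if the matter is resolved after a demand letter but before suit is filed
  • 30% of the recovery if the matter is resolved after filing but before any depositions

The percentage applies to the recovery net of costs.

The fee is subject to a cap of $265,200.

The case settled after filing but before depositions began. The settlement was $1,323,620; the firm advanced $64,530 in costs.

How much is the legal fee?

$265,200.00

Fee base (net of costs): $1,323,620 − $64,530 = $1,259,090
The matter settled after filing but before depositions began, so the 30% rate applies.
$1,259,090 × 30% = $377,727.00
$377,727.00 exceeds the $265,200 cap, so the fee is capped at $265,200.00.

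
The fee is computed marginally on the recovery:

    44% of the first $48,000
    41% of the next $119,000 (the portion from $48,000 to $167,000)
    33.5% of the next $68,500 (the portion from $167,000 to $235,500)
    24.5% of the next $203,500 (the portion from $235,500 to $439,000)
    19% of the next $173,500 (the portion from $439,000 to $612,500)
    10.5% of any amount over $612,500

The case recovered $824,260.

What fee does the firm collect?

First $48,000 at 44% = $21,120.00
Next $119,000 at 41% = $48,790.00
Next $68,500 at 33.5% = $22,947.50
Next $203,500 at 24.5% = $49,857.50
Next $173,500 at 19% = $32,965.00
Remaining $211,760 at 10.5% = $22,234.80
Fee: $21,120.00 + $48,790.00 + $22,947.50 + $49,857.50 + $32,965.00 + $22,234.80 = $197,914.80

$197,914.80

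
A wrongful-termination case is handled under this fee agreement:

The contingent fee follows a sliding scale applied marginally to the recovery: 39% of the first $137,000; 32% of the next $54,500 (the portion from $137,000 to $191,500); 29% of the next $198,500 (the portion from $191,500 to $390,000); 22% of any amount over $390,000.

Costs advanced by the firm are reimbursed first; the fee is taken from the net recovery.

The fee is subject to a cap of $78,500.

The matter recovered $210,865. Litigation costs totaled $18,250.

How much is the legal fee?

Fee base (net of costs): $210,865 − $18,250 = $192,615
First $137,000 at 39% = $53,430.00
Next $54,500 at 32% = $17,440.00
Remaining $1,115 at 29% = $323.35
Fee: $53,430.00 + $17,440.00 + $323.35 = $71,193.35
$71,193.35 is under the $78,500 cap.

$71,193.35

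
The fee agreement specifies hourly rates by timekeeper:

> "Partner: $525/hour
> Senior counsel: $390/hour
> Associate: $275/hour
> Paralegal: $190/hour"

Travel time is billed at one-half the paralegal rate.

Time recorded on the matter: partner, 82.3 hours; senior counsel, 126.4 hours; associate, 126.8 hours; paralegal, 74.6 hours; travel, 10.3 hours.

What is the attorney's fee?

Partner: 82.3 × $525 = $43,207.50
Senior counsel: 126.4 × $390 = $49,296.00
Associate: 126.8 × $275 = $34,870.00
Paralegal: 74.6 × $190 = $14,174.00
Subtotal: $43,207.50 + $49,296.00 + $34,870.00 + $14,174.00 = $141,547.50
Travel: 10.3 × ($190 ÷ 2) = 10.3 × $95.00 = $978.50
Total: $141,547.50 + $978.50 = $142,526.00

$142,526.00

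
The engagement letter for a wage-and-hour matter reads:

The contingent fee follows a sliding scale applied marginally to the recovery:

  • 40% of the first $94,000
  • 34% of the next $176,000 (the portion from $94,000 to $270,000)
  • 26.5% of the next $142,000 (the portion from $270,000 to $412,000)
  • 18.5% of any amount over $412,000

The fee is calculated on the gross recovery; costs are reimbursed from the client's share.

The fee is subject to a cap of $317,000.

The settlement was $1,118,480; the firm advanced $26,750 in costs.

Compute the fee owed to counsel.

Fee base is the gross recovery, $1,118,480; costs are reimbursed separately.
First $94,000 at 40% = $37,600.00
Next $176,000 at 34% = $59,840.00
Next $142,000 at 26.5% = $37,630.00
Remaining $706,480 at 18.5% = $130,698.80
Fee: $37,600.00 + $59,840.00 + $37,630.00 + $130,698.80 = $265,768.80
$265,768.80 is under the $317,000 cap.

$265,768.80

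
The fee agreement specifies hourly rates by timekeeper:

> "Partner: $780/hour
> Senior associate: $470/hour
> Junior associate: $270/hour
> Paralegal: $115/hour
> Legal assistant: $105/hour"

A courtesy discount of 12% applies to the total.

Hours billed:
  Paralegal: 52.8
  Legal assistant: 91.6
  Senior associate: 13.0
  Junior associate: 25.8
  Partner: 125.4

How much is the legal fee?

Partner: 125.4 × $780 = $97,812.00
Senior associate: 13.0 × $470 = $6,110.00
Junior associate: 25.8 × $270 = $6,966.00
Paralegal: 52.8 × $115 = $6,072.00
Legal assistant: 91.6 × $105 = $9,618.00
Subtotal: $126,578.00
Less 12% discount: −$15,189.36
Total: $126,578.00 − $15,189.36 = $111,388.64

$111,388.64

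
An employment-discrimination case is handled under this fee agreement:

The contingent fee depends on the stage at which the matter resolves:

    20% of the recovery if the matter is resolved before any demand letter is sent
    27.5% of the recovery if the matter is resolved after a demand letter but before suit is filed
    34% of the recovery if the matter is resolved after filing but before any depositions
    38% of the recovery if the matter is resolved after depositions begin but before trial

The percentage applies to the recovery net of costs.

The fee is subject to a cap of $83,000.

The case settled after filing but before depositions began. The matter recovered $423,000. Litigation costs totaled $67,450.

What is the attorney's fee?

Fee base (net of costs): $423,000 − $67,450 = $355,550
The matter settled after filing but before depositions began, so the 34% rate applies.
$355,550 × 34% = $120,887.00
$120,887.00 exceeds the $83,000 cap, so the fee is capped at $83,000.00.

$83,000.00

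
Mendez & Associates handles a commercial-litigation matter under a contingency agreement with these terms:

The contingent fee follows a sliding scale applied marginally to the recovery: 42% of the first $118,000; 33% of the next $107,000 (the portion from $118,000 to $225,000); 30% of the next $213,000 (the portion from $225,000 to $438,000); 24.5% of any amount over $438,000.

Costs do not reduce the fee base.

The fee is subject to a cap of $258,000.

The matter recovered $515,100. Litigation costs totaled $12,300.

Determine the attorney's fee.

$167,659.50

Fee base is the gross recovery, $515,100; costs are reimbursed separately.
First $118,000 at 42% = $49,560.00
Next $107,000 at 33% = $35,310.00
Next $213,000 at 30% = $63,900.00
Remaining $77,100 at 24.5% = $18,889.50
Fee: $49,560.00 + $35,310.00 + $63,900.00 + $18,889.50 = $167,659.50
$167,659.50 is under the $258,000 cap.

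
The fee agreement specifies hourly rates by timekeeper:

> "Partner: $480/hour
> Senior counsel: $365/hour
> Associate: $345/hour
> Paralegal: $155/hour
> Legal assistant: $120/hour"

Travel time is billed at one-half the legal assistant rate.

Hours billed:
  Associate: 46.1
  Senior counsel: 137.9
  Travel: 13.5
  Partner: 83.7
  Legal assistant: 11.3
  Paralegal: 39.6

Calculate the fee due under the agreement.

Partner: 83.7 × $480 = $40,176.00
Senior counsel: 137.9 × $365 = $50,333.50
Associate: 46.1 × $345 = $15,904.50
Paralegal: 39.6 × $155 = $6,138.00
Legal assistant: 11.3 × $120 = $1,356.00
Subtotal: $40,176.00 + $50,333.50 + $15,904.50 + $6,138.00 + $1,356.00 = $113,908.00
Travel: 13.5 × ($120 ÷ 2) = 13.5 × $60.00 = $810.00
Total: $113,908.00 + $810.00 = $114,718.00

$114,718.00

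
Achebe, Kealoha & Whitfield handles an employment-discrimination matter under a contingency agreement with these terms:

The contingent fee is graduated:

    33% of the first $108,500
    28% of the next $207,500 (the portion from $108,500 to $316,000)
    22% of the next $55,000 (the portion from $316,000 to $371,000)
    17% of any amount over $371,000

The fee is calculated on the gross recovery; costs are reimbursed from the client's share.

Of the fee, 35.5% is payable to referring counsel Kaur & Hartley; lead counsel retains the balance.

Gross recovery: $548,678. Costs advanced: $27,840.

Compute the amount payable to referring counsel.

Fee base is the gross recovery, $548,678; costs are reimbursed separately.
First $108,500 at 33% = $35,805.00
Next $207,500 at 28% = $58,100.00
Next $55,000 at 22% = $12,100.00
Remaining $177,678 at 17% = $30,205.26
Fee: $35,805.00 + $58,100.00 + $12,100.00 + $30,205.26 = $136,210.26
Referral share: 35.5% of $136,210.26 = $48,354.64; lead counsel retains $136,210.26 − $48,354.64 = $87,855.62.

$48,354.64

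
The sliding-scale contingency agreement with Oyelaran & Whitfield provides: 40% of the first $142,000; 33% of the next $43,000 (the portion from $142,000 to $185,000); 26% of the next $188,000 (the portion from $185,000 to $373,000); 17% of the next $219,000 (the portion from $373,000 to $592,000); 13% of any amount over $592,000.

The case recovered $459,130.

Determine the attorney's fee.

$134,512.10

First $142,000 at 40% = $56,800.00
Next $43,000 at 33% = $14,190.00
Next $188,000 at 26% = $48,880.00
Remaining $86,130 at 17% = $14,642.10
Fee: $56,800.00 + $14,190.00 + $48,880.00 + $14,642.10 = $134,512.10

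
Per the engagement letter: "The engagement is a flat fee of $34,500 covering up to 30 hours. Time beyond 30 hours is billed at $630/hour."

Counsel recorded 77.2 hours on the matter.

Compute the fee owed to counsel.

$64,236.00

Flat fee: $34,500.00
Excess hours: 77.2 − 30 = 47.2
Overrun: 47.2 × $630 = $29,736.00
Total: $34,500.00 + $29,736.00 = $64,236.00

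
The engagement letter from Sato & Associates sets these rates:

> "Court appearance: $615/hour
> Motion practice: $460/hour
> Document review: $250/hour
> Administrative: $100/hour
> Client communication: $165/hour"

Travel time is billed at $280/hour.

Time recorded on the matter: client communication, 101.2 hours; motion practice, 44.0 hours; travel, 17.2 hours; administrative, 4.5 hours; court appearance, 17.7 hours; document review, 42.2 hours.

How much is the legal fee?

Court appearance: 17.7 × $615 = $10,885.50
Motion practice: 44.0 × $460 = $20,240.00
Document review: 42.2 × $250 = $10,550.00
Administrative: 4.5 × $100 = $450.00
Client communication: 101.2 × $165 = $16,698.00
Subtotal: $10,885.50 + $20,240.00 + $10,550.00 + $450.00 + $16,698.00 = $58,823.50
Travel: 17.2 × $280 = $4,816.00
Total: $58,823.50 + $4,816.00 = $63,639.50

$63,639.50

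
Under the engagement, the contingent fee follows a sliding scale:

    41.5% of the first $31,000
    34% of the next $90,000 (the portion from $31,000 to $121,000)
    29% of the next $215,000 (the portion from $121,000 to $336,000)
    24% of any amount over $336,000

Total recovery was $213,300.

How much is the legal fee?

$70,232.00

First $31,000 at 41.5% = $12,865.00
Next $90,000 at 34% = $30,600.00
Remaining $92,300 at 29% = $26,767.00
Fee: $12,865.00 + $30,600.00 + $26,767.00 = $70,232.00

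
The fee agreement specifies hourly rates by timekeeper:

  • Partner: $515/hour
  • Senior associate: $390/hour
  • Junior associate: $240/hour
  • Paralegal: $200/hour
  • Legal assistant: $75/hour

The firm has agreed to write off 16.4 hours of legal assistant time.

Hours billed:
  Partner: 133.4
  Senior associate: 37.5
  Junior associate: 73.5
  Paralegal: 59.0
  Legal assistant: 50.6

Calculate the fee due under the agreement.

Partner: 133.4 × $515 = $68,701.00
Senior associate: 37.5 × $390 = $14,625.00
Junior associate: 73.5 × $240 = $17,640.00
Paralegal: 59.0 × $200 = $11,800.00
Legal assistant: 50.6 × $75 = $3,795.00
Subtotal: $116,561.00
Write-off: 16.4 × $75 = $1,230.00
Total: $116,561.00 − $1,230.00 = $115,331.00

$115,331.00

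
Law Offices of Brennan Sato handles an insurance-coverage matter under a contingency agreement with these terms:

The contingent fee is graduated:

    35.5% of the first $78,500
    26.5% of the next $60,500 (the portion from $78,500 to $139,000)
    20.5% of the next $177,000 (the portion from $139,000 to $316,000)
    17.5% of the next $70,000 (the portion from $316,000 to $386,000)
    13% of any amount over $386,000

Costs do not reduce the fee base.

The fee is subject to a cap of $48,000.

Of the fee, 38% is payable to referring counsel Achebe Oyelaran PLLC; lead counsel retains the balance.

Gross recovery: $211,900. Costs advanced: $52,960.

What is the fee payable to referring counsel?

$18,240.00

Fee base is the gross recovery, $211,900; costs are reimbursed separately.
First $78,500 at 35.5% = $27,867.50
Next $60,500 at 26.5% = $16,032.50
Remaining $72,900 at 20.5% = $14,944.50
Fee: $27,867.50 + $16,032.50 + $14,944.50 = $58,844.50
$58,844.50 exceeds the $48,000 cap, so the fee is capped at $48,000.00.
Referral share: 38% of $48,000.00 = $18,240.00; lead counsel retains $48,000.00 − $18,240.00 = $29,760.00.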